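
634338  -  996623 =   -  362285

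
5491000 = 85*64600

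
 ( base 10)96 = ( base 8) 140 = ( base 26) 3I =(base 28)3c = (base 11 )88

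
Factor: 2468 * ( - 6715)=- 2^2*5^1*17^1*79^1 * 617^1  =  - 16572620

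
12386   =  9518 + 2868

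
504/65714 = 252/32857=0.01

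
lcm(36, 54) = 108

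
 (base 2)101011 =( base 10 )43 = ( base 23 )1k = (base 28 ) 1F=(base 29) 1E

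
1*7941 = 7941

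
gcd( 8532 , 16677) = 9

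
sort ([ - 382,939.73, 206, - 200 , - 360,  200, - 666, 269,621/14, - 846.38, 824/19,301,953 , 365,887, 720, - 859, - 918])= [ - 918, - 859, - 846.38, - 666 , - 382, - 360, - 200,  824/19, 621/14,200,206, 269,  301,365,  720, 887,939.73,953]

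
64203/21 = 21401/7 = 3057.29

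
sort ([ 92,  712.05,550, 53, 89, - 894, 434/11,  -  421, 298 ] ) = [ - 894, - 421,434/11, 53,  89, 92, 298,550,712.05 ] 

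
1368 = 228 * 6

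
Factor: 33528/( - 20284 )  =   - 2^1*3^1*127^1 *461^( - 1) = -762/461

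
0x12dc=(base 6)34204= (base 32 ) 4ms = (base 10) 4828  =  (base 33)4ea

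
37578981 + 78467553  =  116046534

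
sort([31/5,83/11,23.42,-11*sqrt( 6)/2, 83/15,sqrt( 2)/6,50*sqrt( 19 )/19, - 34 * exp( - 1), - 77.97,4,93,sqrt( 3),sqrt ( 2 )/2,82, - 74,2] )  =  [- 77.97,  -  74, - 11*sqrt(6)/2, - 34 * exp( - 1),sqrt( 2)/6,sqrt (2)/2, sqrt(3),2,4,  83/15,31/5,83/11,50 * sqrt(19)/19, 23.42,82,  93]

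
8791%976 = 7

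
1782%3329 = 1782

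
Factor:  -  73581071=-23^1*3199177^1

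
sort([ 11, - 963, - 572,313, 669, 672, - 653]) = [ - 963, - 653, - 572,11, 313, 669,  672]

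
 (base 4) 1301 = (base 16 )71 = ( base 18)65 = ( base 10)113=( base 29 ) 3Q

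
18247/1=18247 = 18247.00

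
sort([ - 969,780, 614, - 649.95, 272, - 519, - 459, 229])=[ - 969, - 649.95,-519, - 459,229, 272, 614 , 780 ] 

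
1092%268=20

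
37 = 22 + 15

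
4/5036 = 1/1259 = 0.00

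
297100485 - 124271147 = 172829338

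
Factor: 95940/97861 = 2^2*3^2*5^1*13^1*41^1*97861^(-1)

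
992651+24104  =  1016755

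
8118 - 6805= 1313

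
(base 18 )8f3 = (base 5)42430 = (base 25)4ef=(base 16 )b31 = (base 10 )2865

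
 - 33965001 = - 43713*777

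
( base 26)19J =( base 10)929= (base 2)1110100001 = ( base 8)1641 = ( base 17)33B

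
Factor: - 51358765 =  - 5^1*701^1 * 14653^1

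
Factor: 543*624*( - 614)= - 208042848 =- 2^5*3^2*13^1*181^1*307^1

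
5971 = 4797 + 1174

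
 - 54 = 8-62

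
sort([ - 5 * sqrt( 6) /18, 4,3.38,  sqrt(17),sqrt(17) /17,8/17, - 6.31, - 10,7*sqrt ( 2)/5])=[ - 10, - 6.31,-5*sqrt ( 6)/18,sqrt( 17) /17,  8/17,7*sqrt ( 2)/5,3.38, 4,sqrt(17)]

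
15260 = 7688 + 7572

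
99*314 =31086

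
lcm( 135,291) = 13095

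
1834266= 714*2569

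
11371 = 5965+5406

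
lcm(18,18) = 18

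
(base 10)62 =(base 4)332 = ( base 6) 142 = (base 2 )111110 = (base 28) 26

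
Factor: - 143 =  - 11^1*13^1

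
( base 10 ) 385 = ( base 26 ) EL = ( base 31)CD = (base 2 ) 110000001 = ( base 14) 1d7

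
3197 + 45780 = 48977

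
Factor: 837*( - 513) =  - 429381= - 3^6 * 19^1*31^1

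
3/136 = 3/136 = 0.02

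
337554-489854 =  - 152300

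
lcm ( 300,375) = 1500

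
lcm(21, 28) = 84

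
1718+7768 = 9486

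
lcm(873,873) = 873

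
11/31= 11/31= 0.35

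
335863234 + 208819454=544682688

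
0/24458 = 0 = 0.00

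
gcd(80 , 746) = 2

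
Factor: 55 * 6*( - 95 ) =  -  31350 = - 2^1*3^1*5^2*11^1*19^1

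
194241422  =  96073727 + 98167695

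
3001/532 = 3001/532 = 5.64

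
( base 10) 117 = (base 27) 49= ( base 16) 75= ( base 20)5h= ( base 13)90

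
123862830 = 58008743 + 65854087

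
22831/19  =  1201  +  12/19  =  1201.63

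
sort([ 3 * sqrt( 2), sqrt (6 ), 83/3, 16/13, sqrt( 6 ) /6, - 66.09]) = [ - 66.09, sqrt( 6 ) /6,16/13, sqrt( 6), 3*sqrt(2), 83/3]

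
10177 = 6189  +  3988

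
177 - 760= - 583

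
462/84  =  11/2 = 5.50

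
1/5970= 1/5970  =  0.00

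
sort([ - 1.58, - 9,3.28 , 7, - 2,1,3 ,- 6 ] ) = [ - 9, - 6, - 2, - 1.58,1,3,3.28,7 ]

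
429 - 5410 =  - 4981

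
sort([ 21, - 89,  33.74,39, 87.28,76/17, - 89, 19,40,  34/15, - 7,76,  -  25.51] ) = [ - 89, - 89, - 25.51 , - 7,  34/15,76/17, 19,21,33.74,39,40,76, 87.28]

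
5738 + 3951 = 9689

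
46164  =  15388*3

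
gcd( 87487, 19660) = 983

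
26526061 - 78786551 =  -52260490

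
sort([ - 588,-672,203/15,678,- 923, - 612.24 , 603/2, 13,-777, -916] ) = [ - 923, - 916, - 777, - 672 ,  -  612.24,  -  588,13,203/15, 603/2 , 678]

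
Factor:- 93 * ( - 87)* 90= 2^1*3^4 * 5^1 * 29^1*31^1  =  728190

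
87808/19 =87808/19 = 4621.47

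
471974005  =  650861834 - 178887829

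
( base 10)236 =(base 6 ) 1032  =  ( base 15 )10B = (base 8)354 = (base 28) 8C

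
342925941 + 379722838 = 722648779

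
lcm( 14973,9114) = 209622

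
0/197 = 0= 0.00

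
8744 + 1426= 10170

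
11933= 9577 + 2356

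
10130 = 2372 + 7758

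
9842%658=630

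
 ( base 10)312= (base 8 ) 470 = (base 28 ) B4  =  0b100111000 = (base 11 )264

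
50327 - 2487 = 47840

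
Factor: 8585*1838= 15779230 = 2^1*5^1*17^1*101^1*919^1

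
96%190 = 96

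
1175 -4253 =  - 3078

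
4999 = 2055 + 2944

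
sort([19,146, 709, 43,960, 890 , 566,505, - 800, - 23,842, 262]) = [ - 800,  -  23,19 , 43, 146, 262,  505,566,709, 842, 890,  960]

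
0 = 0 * 6599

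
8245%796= 285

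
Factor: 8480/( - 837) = -2^5 * 3^( - 3)*5^1*31^( - 1)*53^1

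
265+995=1260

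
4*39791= 159164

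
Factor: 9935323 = 9935323^1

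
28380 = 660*43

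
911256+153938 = 1065194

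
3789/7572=1263/2524 = 0.50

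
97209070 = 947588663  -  850379593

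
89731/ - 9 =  - 89731/9 = - 9970.11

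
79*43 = 3397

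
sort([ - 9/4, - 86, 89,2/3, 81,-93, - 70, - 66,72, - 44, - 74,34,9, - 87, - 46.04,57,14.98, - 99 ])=[ - 99,-93,  -  87, - 86,  -  74, - 70, - 66, - 46.04, - 44, - 9/4,2/3,9 , 14.98,34  ,  57,72, 81,89] 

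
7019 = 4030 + 2989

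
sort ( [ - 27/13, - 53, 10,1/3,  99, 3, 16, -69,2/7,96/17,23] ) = [-69, - 53,-27/13,2/7, 1/3, 3, 96/17,10,16 , 23 , 99 ]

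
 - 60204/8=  - 15051/2 = - 7525.50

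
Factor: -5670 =  -  2^1 * 3^4*5^1 *7^1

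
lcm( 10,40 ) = 40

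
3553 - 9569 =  - 6016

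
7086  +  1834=8920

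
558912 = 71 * 7872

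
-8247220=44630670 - 52877890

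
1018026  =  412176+605850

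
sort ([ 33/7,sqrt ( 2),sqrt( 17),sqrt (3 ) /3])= [ sqrt( 3 ) /3,sqrt(2),sqrt(17),33/7]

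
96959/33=96959/33 = 2938.15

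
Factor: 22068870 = 2^1*3^1 *5^1*83^1*8863^1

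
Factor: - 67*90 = -2^1* 3^2 * 5^1*67^1 =- 6030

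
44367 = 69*643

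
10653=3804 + 6849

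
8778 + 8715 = 17493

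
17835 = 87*205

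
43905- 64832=- 20927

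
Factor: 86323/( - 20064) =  - 2^( - 5)*3^( - 1 )*11^( - 1) * 19^( - 1)*86323^1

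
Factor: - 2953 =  - 2953^1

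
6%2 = 0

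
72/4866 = 12/811 = 0.01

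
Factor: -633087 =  - 3^2*7^1*13^1*773^1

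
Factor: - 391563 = -3^2 * 139^1*313^1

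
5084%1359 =1007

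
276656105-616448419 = - 339792314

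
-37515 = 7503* (  -  5)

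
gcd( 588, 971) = 1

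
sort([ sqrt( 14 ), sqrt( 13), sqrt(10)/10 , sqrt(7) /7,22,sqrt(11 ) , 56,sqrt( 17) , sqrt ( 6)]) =[sqrt(10)/10, sqrt( 7 )/7,sqrt ( 6),  sqrt (11 ), sqrt(13 ), sqrt( 14 ),  sqrt(17),  22 , 56]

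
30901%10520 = 9861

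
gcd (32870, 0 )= 32870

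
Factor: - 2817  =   - 3^2*313^1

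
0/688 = 0= 0.00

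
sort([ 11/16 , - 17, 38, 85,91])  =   [  -  17,11/16, 38,85,91 ] 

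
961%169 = 116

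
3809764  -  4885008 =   -  1075244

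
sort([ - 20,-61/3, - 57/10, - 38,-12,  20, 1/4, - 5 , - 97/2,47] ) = [  -  97/2, - 38,-61/3,-20 , - 12, - 57/10, - 5,1/4,20,47]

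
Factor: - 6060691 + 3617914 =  - 2442777 = - 3^1*37^1*59^1*373^1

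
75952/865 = 87 + 697/865 = 87.81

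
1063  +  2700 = 3763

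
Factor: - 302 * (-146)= 44092  =  2^2* 73^1 * 151^1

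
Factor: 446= 2^1*223^1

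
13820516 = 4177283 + 9643233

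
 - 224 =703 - 927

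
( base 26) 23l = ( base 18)48b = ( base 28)1nn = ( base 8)2653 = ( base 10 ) 1451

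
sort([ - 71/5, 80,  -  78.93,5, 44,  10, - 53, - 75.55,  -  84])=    [ - 84, - 78.93, - 75.55, - 53, - 71/5, 5, 10 , 44, 80]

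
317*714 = 226338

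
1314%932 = 382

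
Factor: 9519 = 3^1*19^1*167^1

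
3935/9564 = 3935/9564 = 0.41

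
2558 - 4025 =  - 1467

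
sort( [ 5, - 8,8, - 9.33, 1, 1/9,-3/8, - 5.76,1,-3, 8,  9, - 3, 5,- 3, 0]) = [ - 9.33 , - 8, - 5.76 ,-3, - 3,-3,- 3/8, 0,1/9, 1 , 1, 5, 5, 8, 8,9]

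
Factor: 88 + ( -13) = 75 =3^1*5^2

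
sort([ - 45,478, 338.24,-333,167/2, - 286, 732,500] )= [ - 333,-286, - 45,167/2, 338.24, 478 , 500,732]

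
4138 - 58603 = - 54465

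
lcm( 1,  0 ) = 0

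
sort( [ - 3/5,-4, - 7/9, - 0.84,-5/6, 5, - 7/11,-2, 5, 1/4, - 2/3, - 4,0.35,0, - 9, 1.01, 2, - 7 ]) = [- 9, - 7, - 4, - 4, - 2, - 0.84, - 5/6, - 7/9,- 2/3, - 7/11,  -  3/5,0,  1/4,0.35, 1.01, 2,5,5] 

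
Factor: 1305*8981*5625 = 3^4*5^5*7^1 * 29^1*1283^1 = 65926153125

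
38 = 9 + 29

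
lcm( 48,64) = 192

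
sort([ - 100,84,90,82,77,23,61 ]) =[ - 100,  23, 61,77, 82 , 84,90 ]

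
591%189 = 24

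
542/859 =542/859=0.63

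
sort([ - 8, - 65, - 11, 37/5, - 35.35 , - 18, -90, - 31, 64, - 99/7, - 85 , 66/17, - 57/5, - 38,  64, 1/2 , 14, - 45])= [ - 90, - 85,- 65, - 45,  -  38, - 35.35, - 31, - 18,- 99/7, - 57/5,-11, - 8, 1/2,66/17  ,  37/5, 14, 64, 64] 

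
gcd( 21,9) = 3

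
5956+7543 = 13499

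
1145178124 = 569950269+575227855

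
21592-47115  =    -  25523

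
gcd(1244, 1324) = 4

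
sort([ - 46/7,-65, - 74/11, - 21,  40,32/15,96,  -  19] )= [  -  65, - 21, - 19, - 74/11, - 46/7,32/15,40,96 ] 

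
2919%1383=153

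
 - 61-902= -963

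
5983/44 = 135 + 43/44 = 135.98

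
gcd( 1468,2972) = 4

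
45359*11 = 498949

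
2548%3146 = 2548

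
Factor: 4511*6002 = 27075022 = 2^1  *13^1* 347^1*3001^1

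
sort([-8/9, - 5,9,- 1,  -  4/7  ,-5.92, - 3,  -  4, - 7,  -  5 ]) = [ - 7, - 5.92, -5 , - 5, -4,-3,  -  1, - 8/9, - 4/7,  9] 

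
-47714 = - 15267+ - 32447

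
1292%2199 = 1292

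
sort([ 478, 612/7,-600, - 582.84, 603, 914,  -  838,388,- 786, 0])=[ - 838 , - 786, - 600, - 582.84, 0, 612/7, 388,478, 603, 914] 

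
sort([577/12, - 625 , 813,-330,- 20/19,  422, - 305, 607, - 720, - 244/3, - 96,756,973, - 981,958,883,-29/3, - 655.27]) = [ - 981, - 720, - 655.27 , - 625, - 330, - 305,  -  96, - 244/3,-29/3, - 20/19,577/12, 422,607, 756, 813,883,958,973]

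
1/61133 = 1/61133  =  0.00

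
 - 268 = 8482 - 8750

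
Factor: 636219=3^2*223^1*317^1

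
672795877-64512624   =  608283253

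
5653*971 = 5489063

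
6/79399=6/79399 = 0.00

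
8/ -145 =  - 8/145 = -  0.06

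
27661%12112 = 3437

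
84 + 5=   89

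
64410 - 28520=35890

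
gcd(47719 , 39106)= 1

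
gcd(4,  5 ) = 1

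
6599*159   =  1049241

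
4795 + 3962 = 8757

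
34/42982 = 17/21491 = 0.00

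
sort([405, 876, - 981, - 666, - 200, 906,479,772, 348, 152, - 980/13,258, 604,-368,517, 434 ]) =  [ - 981, - 666, - 368, - 200, - 980/13, 152, 258, 348,405, 434, 479, 517, 604, 772,876, 906 ]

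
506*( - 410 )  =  - 207460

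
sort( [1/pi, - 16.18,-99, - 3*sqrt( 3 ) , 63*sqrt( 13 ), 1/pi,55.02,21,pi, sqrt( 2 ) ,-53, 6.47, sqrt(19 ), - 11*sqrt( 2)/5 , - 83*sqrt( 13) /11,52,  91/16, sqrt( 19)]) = [  -  99, - 53,-83* sqrt( 13) /11, -16.18 , - 3*sqrt( 3), - 11 * sqrt( 2 ) /5, 1/pi , 1/pi, sqrt(2 ), pi,sqrt( 19) , sqrt(19) , 91/16, 6.47,21, 52,55.02,63*sqrt (13 ) ] 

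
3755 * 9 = 33795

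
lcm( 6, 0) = 0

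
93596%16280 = 12196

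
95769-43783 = 51986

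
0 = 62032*0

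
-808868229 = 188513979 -997382208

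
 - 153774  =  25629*( - 6)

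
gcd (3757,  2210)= 221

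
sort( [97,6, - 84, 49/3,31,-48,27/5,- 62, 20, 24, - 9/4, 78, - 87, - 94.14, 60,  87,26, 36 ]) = [ - 94.14, - 87,-84,-62, - 48, - 9/4 , 27/5, 6, 49/3,  20, 24, 26, 31, 36, 60,78,87, 97]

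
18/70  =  9/35 = 0.26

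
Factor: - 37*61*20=-45140 =- 2^2*5^1 *37^1*61^1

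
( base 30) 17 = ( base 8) 45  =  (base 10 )37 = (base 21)1G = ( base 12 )31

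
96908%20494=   14932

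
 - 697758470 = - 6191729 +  - 691566741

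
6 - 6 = 0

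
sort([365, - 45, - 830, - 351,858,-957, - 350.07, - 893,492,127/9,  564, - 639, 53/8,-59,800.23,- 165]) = [ - 957, - 893,-830 ,  -  639, -351,  -  350.07,-165, - 59, - 45,53/8,127/9,365,492,564,800.23, 858 ] 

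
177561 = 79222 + 98339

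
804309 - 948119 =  - 143810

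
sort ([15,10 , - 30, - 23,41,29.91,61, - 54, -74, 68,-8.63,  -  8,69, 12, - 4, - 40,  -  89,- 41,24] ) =[ - 89, - 74,  -  54,-41, - 40,  -  30, - 23,  -  8.63, - 8, - 4,10, 12 , 15, 24,29.91,41, 61  ,  68,69] 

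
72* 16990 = 1223280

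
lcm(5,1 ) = 5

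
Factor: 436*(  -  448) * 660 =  - 128916480  =  - 2^10*3^1*5^1 * 7^1*11^1*109^1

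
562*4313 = 2423906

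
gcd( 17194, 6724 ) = 2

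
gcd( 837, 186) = 93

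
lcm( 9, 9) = 9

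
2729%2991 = 2729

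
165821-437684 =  - 271863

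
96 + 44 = 140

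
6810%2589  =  1632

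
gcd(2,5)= 1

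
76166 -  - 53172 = 129338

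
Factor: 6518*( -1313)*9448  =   - 2^4*13^1*101^1*1181^1*3259^1= -80857250032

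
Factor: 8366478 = 2^1*3^1*1394413^1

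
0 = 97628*0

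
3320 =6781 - 3461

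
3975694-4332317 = -356623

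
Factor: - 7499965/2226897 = -3^(  -  2)*5^1*11^1*19^1*7177^1*247433^( - 1 ) 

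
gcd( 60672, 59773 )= 1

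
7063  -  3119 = 3944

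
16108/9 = 1789+7/9 = 1789.78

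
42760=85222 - 42462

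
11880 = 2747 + 9133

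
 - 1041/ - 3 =347 + 0/1 = 347.00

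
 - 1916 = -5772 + 3856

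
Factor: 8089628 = 2^2 * 41^1*107^1*461^1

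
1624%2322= 1624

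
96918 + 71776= 168694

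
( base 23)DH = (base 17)11a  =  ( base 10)316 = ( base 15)161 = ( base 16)13C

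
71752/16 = 8969/2=   4484.50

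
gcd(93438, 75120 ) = 6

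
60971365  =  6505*9373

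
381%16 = 13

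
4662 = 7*666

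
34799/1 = 34799 = 34799.00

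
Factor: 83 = 83^1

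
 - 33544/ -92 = 8386/23=364.61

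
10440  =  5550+4890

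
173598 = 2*86799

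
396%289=107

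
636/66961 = 636/66961 = 0.01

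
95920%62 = 6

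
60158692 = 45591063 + 14567629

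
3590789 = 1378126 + 2212663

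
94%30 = 4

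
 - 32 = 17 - 49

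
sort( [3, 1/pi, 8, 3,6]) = [1/pi,3,3, 6, 8] 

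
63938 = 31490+32448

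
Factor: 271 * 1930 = 2^1*5^1  *193^1*271^1 = 523030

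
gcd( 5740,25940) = 20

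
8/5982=4/2991 = 0.00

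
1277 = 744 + 533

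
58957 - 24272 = 34685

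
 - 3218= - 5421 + 2203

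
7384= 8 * 923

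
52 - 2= 50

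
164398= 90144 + 74254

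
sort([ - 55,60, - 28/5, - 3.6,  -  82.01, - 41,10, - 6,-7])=[ - 82.01, - 55,-41, - 7 , - 6,-28/5, - 3.6, 10, 60] 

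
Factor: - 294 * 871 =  - 2^1*3^1*7^2*13^1*67^1=-256074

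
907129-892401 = 14728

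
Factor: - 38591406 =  - 2^1*3^2*7^1 *61^1 *5021^1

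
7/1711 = 7/1711   =  0.00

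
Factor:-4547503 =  - 4547503^1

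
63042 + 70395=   133437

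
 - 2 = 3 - 5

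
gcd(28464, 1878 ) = 6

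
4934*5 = 24670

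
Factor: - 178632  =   - 2^3 * 3^3*827^1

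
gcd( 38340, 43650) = 90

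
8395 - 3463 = 4932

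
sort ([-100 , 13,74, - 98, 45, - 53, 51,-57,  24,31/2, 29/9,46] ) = [ - 100, - 98, - 57, - 53,29/9, 13, 31/2, 24, 45, 46, 51, 74]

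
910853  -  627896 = 282957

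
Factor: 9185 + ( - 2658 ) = 6527 = 61^1*107^1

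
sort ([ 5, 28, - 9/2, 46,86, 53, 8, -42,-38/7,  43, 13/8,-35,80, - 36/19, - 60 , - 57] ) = [ - 60, - 57, - 42, - 35, - 38/7, - 9/2, - 36/19,13/8 , 5, 8,28,43,46, 53 , 80,  86]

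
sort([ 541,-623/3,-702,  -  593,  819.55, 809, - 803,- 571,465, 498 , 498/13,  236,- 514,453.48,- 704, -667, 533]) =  [ - 803,  -  704  , - 702, - 667, - 593, - 571, - 514, - 623/3,  498/13,236, 453.48,465,498, 533,  541, 809, 819.55] 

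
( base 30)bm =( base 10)352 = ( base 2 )101100000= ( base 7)1012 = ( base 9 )431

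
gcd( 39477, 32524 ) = 1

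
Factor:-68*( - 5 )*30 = 2^3*3^1*5^2*17^1 = 10200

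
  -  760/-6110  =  76/611 = 0.12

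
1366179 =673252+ 692927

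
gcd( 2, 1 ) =1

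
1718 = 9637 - 7919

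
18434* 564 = 10396776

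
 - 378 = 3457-3835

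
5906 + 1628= 7534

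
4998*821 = 4103358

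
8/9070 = 4/4535 = 0.00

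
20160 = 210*96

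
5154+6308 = 11462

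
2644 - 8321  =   - 5677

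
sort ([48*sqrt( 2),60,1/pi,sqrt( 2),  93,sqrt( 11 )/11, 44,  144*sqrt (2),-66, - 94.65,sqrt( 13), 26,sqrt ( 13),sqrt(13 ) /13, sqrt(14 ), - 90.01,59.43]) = [ - 94.65, - 90.01, - 66,sqrt ( 13 ) /13, sqrt(11)/11,1/pi,sqrt( 2 ),sqrt (13), sqrt (13 ),sqrt( 14),26, 44, 59.43, 60, 48 * sqrt(2),93,144*sqrt(2)]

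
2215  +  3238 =5453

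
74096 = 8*9262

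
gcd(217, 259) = 7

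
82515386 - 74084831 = 8430555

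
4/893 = 4/893=0.00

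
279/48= 93/16 =5.81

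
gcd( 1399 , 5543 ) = 1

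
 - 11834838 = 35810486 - 47645324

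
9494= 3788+5706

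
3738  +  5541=9279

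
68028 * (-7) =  - 476196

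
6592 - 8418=-1826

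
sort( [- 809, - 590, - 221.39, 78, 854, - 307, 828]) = [  -  809,-590, - 307,- 221.39, 78, 828,854] 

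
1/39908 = 1/39908 = 0.00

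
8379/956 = 8379/956= 8.76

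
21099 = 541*39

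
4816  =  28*172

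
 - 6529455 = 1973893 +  - 8503348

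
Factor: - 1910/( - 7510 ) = 191/751 = 191^1*751^( - 1 ) 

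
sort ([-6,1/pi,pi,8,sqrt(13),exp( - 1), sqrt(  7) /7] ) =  [ - 6,1/pi,exp(  -  1 ),sqrt( 7) /7,pi,sqrt(13), 8]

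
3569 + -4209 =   -  640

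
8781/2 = 8781/2 =4390.50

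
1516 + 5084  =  6600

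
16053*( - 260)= - 4173780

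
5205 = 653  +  4552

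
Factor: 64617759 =3^2*53^1 * 135467^1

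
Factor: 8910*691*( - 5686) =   -  2^2*3^4* 5^1*11^1*691^1*2843^1 =-35007621660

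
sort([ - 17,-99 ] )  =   [-99  , - 17]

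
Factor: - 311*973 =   -  302603 = -7^1*139^1 * 311^1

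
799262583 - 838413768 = - 39151185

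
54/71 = 54/71 =0.76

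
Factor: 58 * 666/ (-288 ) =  - 1073/8  =  - 2^ (-3 )*29^1*37^1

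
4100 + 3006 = 7106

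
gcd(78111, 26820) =9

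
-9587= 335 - 9922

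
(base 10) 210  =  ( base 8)322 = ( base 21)A0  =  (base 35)60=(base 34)66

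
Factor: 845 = 5^1 *13^2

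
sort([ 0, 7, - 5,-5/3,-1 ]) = [ - 5, - 5/3 ,-1 , 0, 7] 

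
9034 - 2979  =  6055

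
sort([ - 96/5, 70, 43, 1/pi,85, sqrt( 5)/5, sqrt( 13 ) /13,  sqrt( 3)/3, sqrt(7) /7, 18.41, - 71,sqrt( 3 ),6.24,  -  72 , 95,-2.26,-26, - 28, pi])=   [ - 72, - 71, - 28, - 26, - 96/5, - 2.26,sqrt(13 )/13,1/pi, sqrt(7) /7, sqrt( 5) /5,sqrt(3 ) /3,sqrt(3) , pi,6.24, 18.41, 43,70,85,  95 ] 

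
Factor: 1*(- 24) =  -  2^3 * 3^1 = - 24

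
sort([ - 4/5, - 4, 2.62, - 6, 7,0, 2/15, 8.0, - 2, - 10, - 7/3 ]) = [-10, - 6, - 4, - 7/3, - 2, - 4/5, 0,2/15, 2.62 , 7, 8.0] 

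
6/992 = 3/496 = 0.01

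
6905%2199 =308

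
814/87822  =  407/43911 = 0.01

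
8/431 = 8/431 = 0.02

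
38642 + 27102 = 65744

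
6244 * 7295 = 45549980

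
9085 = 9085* 1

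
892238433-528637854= 363600579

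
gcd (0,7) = 7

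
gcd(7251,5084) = 1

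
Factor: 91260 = 2^2*3^3*5^1 * 13^2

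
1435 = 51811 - 50376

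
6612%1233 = 447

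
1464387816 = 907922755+556465061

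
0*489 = 0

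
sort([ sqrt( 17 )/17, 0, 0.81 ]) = [ 0, sqrt(17)/17 , 0.81 ]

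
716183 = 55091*13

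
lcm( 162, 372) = 10044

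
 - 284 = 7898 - 8182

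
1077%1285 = 1077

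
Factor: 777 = 3^1*7^1*37^1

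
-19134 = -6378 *3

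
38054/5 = 7610 +4/5 = 7610.80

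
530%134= 128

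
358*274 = 98092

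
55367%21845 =11677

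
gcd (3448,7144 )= 8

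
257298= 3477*74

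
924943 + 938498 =1863441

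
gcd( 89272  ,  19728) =8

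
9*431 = 3879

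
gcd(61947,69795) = 9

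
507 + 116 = 623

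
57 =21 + 36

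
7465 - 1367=6098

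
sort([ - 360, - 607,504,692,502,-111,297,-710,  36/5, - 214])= [ - 710, - 607, - 360, - 214, - 111,36/5,  297, 502,504, 692]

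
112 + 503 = 615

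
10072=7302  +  2770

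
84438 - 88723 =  - 4285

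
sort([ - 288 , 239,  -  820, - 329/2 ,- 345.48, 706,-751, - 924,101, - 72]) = [ - 924, - 820  , - 751 , - 345.48,  -  288,-329/2 , - 72,101, 239, 706]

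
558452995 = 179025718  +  379427277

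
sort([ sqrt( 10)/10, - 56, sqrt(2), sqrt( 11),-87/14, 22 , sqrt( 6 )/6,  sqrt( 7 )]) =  [ - 56,-87/14,sqrt( 10)/10, sqrt(6 )/6,sqrt(2), sqrt( 7 ), sqrt( 11),  22]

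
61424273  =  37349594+24074679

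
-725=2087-2812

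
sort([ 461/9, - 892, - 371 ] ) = [ -892, - 371,461/9]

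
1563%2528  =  1563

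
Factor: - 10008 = -2^3*3^2*139^1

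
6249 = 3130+3119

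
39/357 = 13/119 = 0.11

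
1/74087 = 1/74087 = 0.00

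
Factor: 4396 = 2^2*  7^1*157^1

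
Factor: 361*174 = 62814 = 2^1 *3^1 * 19^2 * 29^1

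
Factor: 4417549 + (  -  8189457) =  - 2^2*7^1*23^1*5857^1 = - 3771908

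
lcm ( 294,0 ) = 0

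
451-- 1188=1639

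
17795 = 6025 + 11770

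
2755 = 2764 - 9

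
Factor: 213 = 3^1*71^1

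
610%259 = 92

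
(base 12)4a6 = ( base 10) 702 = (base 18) 230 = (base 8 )1276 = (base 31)mk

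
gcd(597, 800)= 1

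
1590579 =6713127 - 5122548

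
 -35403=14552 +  - 49955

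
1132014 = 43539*26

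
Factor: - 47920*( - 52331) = 2507701520 = 2^4*5^1*43^1*599^1*1217^1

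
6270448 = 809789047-803518599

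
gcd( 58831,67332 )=1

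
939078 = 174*5397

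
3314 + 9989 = 13303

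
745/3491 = 745/3491 = 0.21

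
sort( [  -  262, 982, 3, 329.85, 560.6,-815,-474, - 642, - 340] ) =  [ - 815, - 642, - 474, - 340, - 262, 3, 329.85, 560.6, 982 ]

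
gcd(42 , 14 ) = 14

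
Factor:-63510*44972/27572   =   - 2^1*3^1 * 5^1*29^1*61^( - 1)*73^1*113^( -1)*11243^1 = - 714042930/6893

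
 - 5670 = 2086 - 7756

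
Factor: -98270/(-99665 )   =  634/643 = 2^1*317^1 *643^(  -  1 ) 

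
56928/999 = 18976/333=56.98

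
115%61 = 54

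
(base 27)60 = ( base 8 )242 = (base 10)162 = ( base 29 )5h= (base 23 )71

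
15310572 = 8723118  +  6587454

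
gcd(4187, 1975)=79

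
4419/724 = 4419/724  =  6.10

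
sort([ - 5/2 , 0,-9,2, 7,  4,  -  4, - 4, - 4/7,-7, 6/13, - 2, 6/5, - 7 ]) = [ - 9 ,  -  7 , - 7 , - 4, - 4, - 5/2, - 2, - 4/7,0, 6/13, 6/5,2, 4 , 7 ]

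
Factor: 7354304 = 2^6*151^1 * 761^1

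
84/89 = 84/89  =  0.94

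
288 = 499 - 211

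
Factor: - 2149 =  - 7^1*307^1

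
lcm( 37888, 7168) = 265216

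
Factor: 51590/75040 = 11/16 = 2^ (- 4)*11^1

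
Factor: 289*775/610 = 44795/122 = 2^(-1)*5^1*17^2*31^1*61^( -1 ) 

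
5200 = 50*104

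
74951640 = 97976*765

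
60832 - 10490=50342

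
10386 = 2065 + 8321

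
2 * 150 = 300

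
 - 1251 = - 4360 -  - 3109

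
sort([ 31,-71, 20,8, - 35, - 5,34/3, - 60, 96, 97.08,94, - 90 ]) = [  -  90 , - 71, - 60 ,-35, - 5, 8,34/3,  20, 31, 94,  96,97.08]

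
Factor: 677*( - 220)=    - 2^2*5^1*11^1  *677^1 = - 148940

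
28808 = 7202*4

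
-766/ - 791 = 766/791 = 0.97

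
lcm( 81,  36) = 324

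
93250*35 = 3263750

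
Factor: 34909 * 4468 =155973412=2^2*7^1*1117^1*4987^1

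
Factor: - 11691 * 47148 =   -  2^2 * 3^4*433^1*3929^1=-551207268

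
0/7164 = 0=0.00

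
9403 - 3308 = 6095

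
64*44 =2816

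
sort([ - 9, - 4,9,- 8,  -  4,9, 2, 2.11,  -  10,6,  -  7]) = [ - 10, - 9, -8,-7, - 4, - 4,2, 2.11, 6,9, 9 ]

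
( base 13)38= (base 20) 27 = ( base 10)47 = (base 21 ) 25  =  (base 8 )57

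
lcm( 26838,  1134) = 80514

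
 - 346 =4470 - 4816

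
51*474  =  24174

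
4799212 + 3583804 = 8383016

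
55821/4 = 13955 + 1/4 = 13955.25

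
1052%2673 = 1052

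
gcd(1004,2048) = 4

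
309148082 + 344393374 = 653541456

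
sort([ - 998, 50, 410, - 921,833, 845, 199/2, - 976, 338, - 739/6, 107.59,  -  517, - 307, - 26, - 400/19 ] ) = [-998, - 976, - 921,- 517, - 307, - 739/6,-26 , - 400/19, 50, 199/2,107.59,338, 410,833, 845 ]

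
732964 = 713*1028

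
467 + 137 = 604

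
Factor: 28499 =28499^1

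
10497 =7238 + 3259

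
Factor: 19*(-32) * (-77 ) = 46816 = 2^5*7^1*11^1 * 19^1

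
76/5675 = 76/5675  =  0.01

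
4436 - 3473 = 963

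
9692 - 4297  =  5395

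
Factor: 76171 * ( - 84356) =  - 6425480876 = - 2^2 * 19^2*211^1*21089^1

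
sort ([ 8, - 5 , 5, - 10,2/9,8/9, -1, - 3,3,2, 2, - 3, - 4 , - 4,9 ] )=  [-10, -5, - 4,-4 , - 3, - 3, - 1,2/9,8/9,2,2,3, 5,  8 , 9]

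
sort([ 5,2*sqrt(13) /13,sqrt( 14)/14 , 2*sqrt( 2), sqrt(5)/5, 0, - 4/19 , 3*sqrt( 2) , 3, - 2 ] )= [- 2, - 4/19,0,sqrt(14) /14,sqrt(5 ) /5 , 2*sqrt(13) /13,2*sqrt( 2 ), 3,3*sqrt ( 2),5]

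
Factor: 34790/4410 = 3^( - 2)*71^1 = 71/9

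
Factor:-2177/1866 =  - 2^ ( - 1 ) * 3^( - 1)*7^1  =  - 7/6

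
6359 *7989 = 50802051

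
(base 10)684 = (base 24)14C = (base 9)840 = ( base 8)1254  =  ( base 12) 490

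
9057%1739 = 362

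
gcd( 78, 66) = 6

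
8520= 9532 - 1012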